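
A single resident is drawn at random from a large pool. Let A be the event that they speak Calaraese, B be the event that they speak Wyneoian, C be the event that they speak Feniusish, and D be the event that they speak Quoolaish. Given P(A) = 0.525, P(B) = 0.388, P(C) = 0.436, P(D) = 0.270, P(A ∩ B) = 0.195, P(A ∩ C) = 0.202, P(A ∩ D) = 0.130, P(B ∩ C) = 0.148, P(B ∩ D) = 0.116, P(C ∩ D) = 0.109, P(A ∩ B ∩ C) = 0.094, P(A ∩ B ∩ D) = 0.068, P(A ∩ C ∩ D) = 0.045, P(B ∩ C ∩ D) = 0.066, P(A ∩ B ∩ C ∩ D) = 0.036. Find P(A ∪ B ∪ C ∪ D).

P(A ∪ B ∪ C ∪ D) = 0.525 + 0.388 + 0.436 + 0.270 − 0.195 − 0.202 − 0.130 − 0.148 − 0.116 − 0.109 + 0.094 + 0.068 + 0.045 + 0.066 − 0.036 = 0.956

0.956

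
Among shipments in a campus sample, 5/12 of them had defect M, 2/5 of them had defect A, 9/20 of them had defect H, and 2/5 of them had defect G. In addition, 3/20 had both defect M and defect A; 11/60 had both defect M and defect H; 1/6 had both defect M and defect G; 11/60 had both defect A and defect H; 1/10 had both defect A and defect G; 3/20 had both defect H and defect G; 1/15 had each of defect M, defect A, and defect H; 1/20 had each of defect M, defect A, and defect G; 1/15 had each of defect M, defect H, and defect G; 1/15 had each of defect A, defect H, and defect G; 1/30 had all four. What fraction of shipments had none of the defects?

By inclusion-exclusion,
P(union) = 5/12 + 2/5 + 9/20 + 2/5 − 3/20 − 11/60 − 1/6 − 11/60 − 1/10 − 3/20 + 1/15 + 1/20 + 1/15 + 1/15 − 1/30 = 19/20
P(none) = 1 − 19/20 = 1/20

1/20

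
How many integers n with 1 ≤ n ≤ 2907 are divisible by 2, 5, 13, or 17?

Inclusion–exclusion gives
floor(2907/2) + floor(2907/5) + floor(2907/13) + floor(2907/17) − floor(2907/10) − floor(2907/26) − floor(2907/34) − floor(2907/65) − floor(2907/85) − floor(2907/221) + floor(2907/130) + floor(2907/170) + floor(2907/442) + floor(2907/1105) − floor(2907/2210) = 1453 + 581 + 223 + 171 − 290 − 111 − 85 − 44 − 34 − 13 + 22 + 17 + 6 + 2 − 1 = 1897

1897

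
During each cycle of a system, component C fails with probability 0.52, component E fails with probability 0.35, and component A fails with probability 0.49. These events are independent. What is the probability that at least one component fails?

0.84088

P(none) = (1 − 0.52) × (1 − 0.35) × (1 − 0.49) = 0.48 × 0.65 × 0.51 = 0.15912
P(at least one) = 1 − 0.15912 = 0.84088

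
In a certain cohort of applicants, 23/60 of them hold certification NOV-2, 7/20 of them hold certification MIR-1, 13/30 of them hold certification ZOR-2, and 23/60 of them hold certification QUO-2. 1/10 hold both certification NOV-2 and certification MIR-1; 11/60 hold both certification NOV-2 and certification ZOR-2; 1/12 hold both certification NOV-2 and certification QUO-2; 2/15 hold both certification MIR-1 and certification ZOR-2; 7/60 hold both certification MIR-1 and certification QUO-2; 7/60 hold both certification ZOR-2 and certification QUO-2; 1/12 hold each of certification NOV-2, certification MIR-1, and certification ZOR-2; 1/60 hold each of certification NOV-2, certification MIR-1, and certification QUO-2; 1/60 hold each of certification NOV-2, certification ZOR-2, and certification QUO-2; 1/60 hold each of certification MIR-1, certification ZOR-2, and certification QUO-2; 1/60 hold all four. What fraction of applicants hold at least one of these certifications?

P(≥1) = 23/60 + 7/20 + 13/30 + 23/60 − 1/10 − 11/60 − 1/12 − 2/15 − 7/60 − 7/60 + 1/12 + 1/60 + 1/60 + 1/60 − 1/60 = 14/15

14/15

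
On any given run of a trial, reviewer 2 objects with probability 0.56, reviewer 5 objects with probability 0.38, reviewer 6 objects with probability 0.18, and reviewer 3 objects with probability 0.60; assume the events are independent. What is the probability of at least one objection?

0.9105216

P(none) = (1 − 0.56) × (1 − 0.38) × (1 − 0.18) × (1 − 0.60) = 0.44 × 0.62 × 0.82 × 0.40 = 0.0894784
P(at least one) = 1 − 0.0894784 = 0.9105216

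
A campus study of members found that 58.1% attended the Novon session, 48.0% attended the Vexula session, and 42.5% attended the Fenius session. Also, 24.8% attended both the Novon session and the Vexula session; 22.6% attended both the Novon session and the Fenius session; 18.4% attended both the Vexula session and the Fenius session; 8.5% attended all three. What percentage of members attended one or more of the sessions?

P(union) = 58.1 + 48.0 + 42.5 − 24.8 − 22.6 − 18.4 + 8.5 = 91.3%

91.3%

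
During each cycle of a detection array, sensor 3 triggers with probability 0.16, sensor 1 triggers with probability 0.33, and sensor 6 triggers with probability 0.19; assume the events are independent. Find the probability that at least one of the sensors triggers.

P(none) = (1 − 0.16) × (1 − 0.33) × (1 − 0.19) = 0.84 × 0.67 × 0.81 = 0.455868
P(at least one) = 1 − 0.455868 = 0.544132

0.544132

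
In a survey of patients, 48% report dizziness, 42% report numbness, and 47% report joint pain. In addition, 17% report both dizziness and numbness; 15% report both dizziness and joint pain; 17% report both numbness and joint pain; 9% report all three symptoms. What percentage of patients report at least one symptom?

Apply inclusion-exclusion:
P(union) = 48 + 42 + 47 − 17 − 15 − 17 + 9 = 97%

97%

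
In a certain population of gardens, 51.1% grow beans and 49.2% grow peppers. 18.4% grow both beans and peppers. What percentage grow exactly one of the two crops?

63.5%

P(exactly one) = 51.1 + 49.2 − 2·18.4 = 63.5%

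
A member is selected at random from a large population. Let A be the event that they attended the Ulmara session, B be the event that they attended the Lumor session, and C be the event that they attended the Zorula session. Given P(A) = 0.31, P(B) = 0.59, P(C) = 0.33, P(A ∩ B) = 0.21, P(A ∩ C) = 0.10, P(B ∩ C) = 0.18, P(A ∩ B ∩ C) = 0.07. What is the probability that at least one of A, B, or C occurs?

0.81

By inclusion-exclusion,
P(A ∪ B ∪ C) = 0.31 + 0.59 + 0.33 − 0.21 − 0.10 − 0.18 + 0.07 = 0.81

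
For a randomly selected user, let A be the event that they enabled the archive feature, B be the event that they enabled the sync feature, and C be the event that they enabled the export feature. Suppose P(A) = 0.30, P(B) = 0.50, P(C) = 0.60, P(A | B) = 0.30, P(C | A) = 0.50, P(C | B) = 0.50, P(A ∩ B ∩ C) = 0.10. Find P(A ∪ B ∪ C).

P(A ∩ B) = P(B)·P(A|B) = 0.50 × 0.30 = 0.15
P(A ∩ C) = P(A)·P(C|A) = 0.30 × 0.50 = 0.15
P(B ∩ C) = P(B)·P(C|B) = 0.50 × 0.50 = 0.25
P(A ∪ B ∪ C) = 0.30 + 0.50 + 0.60 − 0.15 − 0.15 − 0.25 + 0.10 = 0.95

0.95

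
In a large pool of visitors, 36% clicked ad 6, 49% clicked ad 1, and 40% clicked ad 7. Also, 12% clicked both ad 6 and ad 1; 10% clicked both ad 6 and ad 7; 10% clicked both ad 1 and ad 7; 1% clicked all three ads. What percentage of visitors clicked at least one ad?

P(≥1) = 36 + 49 + 40 − 12 − 10 − 10 + 1 = 94%

94%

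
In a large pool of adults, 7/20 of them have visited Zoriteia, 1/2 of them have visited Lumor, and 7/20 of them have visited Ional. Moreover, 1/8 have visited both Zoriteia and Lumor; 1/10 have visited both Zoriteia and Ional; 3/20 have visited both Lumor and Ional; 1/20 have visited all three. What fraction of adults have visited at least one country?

7/8

P(at least one) = 7/20 + 1/2 + 7/20 − 1/8 − 1/10 − 3/20 + 1/20 = 7/8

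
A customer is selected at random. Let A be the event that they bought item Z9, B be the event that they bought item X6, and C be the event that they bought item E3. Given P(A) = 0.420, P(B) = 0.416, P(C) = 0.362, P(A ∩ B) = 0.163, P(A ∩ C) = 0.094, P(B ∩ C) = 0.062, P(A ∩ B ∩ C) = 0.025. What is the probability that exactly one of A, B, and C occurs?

0.635

P(exactly one) = 0.420 + 0.416 + 0.362 − 2·0.163 − 2·0.094 − 2·0.062 + 3·0.025 = 0.635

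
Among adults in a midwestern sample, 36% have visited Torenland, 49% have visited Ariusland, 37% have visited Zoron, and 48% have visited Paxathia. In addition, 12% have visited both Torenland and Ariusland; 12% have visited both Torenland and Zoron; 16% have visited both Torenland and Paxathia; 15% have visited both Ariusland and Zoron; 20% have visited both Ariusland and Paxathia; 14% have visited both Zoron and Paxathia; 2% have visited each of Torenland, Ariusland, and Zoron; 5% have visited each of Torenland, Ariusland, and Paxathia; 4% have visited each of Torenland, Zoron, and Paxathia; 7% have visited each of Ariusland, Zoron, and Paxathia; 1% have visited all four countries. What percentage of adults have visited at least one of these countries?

P(at least one) = 36 + 49 + 37 + 48 − 12 − 12 − 16 − 15 − 20 − 14 + 2 + 5 + 4 + 7 − 1 = 98%

98%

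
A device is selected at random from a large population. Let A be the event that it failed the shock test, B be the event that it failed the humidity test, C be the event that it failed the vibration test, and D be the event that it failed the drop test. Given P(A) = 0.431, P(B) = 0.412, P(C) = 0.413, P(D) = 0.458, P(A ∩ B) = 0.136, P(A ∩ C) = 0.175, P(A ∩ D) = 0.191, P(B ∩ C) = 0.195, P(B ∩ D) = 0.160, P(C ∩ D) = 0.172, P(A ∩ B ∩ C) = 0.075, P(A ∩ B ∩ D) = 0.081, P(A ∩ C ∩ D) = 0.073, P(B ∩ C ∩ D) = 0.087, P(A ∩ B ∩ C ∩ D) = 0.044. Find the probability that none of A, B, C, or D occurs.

0.043

By inclusion–exclusion:
P(A ∪ B ∪ C ∪ D) = 0.431 + 0.412 + 0.413 + 0.458 − 0.136 − 0.175 − 0.191 − 0.195 − 0.160 − 0.172 + 0.075 + 0.081 + 0.073 + 0.087 − 0.044 = 0.957
P(none) = 1 − 0.957 = 0.043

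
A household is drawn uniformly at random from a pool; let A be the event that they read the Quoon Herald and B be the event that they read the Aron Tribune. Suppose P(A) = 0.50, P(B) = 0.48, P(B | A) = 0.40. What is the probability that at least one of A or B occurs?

P(A ∩ B) = P(A)·P(B|A) = 0.50 × 0.40 = 0.20
P(A ∪ B) = 0.50 + 0.48 − 0.20 = 0.78

0.78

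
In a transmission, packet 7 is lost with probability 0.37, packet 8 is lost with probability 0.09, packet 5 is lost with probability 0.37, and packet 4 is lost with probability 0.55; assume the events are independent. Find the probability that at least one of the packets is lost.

0.83746945

P(none) = (1 − 0.37) × (1 − 0.09) × (1 − 0.37) × (1 − 0.55) = 0.63 × 0.91 × 0.63 × 0.45 = 0.16253055
P(at least one) = 1 − 0.16253055 = 0.83746945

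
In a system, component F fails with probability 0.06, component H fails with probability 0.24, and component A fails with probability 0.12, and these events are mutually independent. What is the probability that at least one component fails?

Independence gives P(none) = ∏(1 − pᵢ).
P(none) = (1 − 0.06) × (1 − 0.24) × (1 − 0.12) = 0.94 × 0.76 × 0.88 = 0.628672
P(at least one) = 1 − 0.628672 = 0.371328

0.371328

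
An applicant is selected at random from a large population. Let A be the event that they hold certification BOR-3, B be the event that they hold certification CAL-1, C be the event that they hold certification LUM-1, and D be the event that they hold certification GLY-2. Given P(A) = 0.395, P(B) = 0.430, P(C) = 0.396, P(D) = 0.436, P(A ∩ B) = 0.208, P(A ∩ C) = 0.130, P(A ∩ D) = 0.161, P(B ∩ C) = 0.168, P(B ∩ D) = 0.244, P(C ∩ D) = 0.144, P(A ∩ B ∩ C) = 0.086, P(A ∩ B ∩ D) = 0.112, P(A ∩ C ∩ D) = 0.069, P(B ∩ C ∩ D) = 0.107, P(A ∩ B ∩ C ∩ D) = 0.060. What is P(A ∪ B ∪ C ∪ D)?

P(A ∪ B ∪ C ∪ D) = 0.395 + 0.430 + 0.396 + 0.436 − 0.208 − 0.130 − 0.161 − 0.168 − 0.244 − 0.144 + 0.086 + 0.112 + 0.069 + 0.107 − 0.060 = 0.916

0.916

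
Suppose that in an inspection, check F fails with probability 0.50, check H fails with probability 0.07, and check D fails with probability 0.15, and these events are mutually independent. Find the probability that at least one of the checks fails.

0.60475

Since the events are independent, P(none) is the product of the individual non-occurrence probabilities.
P(none) = (1 − 0.50) × (1 − 0.07) × (1 − 0.15) = 0.50 × 0.93 × 0.85 = 0.39525
P(at least one) = 1 − 0.39525 = 0.60475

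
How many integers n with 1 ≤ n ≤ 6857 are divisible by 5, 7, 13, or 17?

2773

⌊6857/5⌋ + ⌊6857/7⌋ + ⌊6857/13⌋ + ⌊6857/17⌋ − ⌊6857/35⌋ − ⌊6857/65⌋ − ⌊6857/85⌋ − ⌊6857/91⌋ − ⌊6857/119⌋ − ⌊6857/221⌋ + ⌊6857/455⌋ + ⌊6857/595⌋ + ⌊6857/1105⌋ + ⌊6857/1547⌋ − ⌊6857/7735⌋ = 1371 + 979 + 527 + 403 − 195 − 105 − 80 − 75 − 57 − 31 + 15 + 11 + 6 + 4 − 0 = 2773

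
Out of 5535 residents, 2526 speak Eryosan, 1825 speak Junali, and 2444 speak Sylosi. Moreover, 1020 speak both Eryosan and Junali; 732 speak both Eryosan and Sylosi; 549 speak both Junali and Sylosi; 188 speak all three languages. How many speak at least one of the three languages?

By inclusion–exclusion:
|union| = 2526 + 1825 + 2444 − 1020 − 732 − 549 + 188 = 4682

4682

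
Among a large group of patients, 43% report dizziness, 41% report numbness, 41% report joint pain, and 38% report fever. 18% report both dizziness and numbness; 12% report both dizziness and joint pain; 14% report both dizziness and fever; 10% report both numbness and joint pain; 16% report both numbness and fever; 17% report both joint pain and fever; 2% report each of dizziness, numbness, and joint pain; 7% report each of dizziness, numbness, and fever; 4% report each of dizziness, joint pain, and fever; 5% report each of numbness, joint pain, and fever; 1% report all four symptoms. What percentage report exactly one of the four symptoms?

39%

By inclusion–exclusion (exactly-one form):
P(exactly one) = 43 + 41 + 41 + 38 − 2·18 − 2·12 − 2·14 − 2·10 − 2·16 − 2·17 + 3·2 + 3·7 + 3·4 + 3·5 − 4·1 = 39%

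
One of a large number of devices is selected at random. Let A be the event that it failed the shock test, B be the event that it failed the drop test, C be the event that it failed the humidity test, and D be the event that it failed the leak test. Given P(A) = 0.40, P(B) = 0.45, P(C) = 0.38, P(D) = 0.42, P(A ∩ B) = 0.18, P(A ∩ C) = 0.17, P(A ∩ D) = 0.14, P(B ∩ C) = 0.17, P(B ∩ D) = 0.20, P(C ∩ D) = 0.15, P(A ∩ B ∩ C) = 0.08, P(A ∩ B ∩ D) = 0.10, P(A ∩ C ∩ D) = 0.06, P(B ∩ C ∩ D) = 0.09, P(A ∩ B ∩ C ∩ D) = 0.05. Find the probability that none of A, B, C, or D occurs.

P(A ∪ B ∪ C ∪ D) = 0.40 + 0.45 + 0.38 + 0.42 − 0.18 − 0.17 − 0.14 − 0.17 − 0.20 − 0.15 + 0.08 + 0.10 + 0.06 + 0.09 − 0.05 = 0.92
P(none) = 1 − 0.92 = 0.08

0.08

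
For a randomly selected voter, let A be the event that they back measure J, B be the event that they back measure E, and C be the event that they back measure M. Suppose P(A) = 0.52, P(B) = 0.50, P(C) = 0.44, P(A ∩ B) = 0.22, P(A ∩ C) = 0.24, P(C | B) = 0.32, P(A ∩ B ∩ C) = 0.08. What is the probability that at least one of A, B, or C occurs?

P(B ∩ C) = P(B)·P(C|B) = 0.50 × 0.32 = 0.16
P(A ∪ B ∪ C) = 0.52 + 0.50 + 0.44 − 0.22 − 0.24 − 0.16 + 0.08 = 0.92

0.92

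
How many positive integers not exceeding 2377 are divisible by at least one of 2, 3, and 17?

1631

⌊2377/2⌋ + ⌊2377/3⌋ + ⌊2377/17⌋ − ⌊2377/6⌋ − ⌊2377/34⌋ − ⌊2377/51⌋ + ⌊2377/102⌋ = 1188 + 792 + 139 − 396 − 69 − 46 + 23 = 1631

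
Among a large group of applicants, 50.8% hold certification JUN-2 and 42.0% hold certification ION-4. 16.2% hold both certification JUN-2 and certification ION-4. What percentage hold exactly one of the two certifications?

60.4%

P(exactly one) = 50.8 + 42.0 − 2·16.2 = 60.4%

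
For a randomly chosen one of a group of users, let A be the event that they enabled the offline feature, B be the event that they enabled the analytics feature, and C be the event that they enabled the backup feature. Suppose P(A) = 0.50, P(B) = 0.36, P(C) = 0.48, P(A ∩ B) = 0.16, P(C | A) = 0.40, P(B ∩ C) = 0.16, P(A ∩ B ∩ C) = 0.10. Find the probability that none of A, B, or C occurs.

0.08

P(A ∩ C) = P(A)·P(C|A) = 0.50 × 0.40 = 0.20
Apply inclusion-exclusion:
P(A ∪ B ∪ C) = 0.50 + 0.36 + 0.48 − 0.16 − 0.20 − 0.16 + 0.10 = 0.92
P(none) = 1 − 0.92 = 0.08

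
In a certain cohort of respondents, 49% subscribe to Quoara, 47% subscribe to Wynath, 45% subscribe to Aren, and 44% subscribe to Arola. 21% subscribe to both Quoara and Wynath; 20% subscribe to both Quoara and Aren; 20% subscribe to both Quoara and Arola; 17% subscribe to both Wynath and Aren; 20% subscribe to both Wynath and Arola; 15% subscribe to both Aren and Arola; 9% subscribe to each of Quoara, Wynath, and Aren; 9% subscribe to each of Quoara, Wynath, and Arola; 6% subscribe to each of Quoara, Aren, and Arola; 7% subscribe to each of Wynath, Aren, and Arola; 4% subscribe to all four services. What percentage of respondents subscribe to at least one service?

99%

P(union) = 49 + 47 + 45 + 44 − 21 − 20 − 20 − 17 − 20 − 15 + 9 + 9 + 6 + 7 − 4 = 99%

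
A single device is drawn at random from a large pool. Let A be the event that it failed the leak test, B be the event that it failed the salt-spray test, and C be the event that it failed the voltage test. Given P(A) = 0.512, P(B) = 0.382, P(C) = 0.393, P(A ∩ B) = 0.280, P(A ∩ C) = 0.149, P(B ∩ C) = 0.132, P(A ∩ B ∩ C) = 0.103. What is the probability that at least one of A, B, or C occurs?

By inclusion-exclusion,
P(A ∪ B ∪ C) = 0.512 + 0.382 + 0.393 − 0.280 − 0.149 − 0.132 + 0.103 = 0.829

0.829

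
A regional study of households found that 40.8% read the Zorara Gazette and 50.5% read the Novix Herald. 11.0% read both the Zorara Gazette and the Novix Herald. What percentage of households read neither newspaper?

Using inclusion–exclusion:
P(union) = 40.8 + 50.5 − 11.0 = 80.3%
P(none) = 100% − 80.3% = 19.7%

19.7%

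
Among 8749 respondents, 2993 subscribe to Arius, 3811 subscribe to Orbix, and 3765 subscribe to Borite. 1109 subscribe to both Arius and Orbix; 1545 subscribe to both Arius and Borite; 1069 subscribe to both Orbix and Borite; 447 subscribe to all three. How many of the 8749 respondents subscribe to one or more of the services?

Using inclusion–exclusion:
N(≥1) = 2993 + 3811 + 3765 − 1109 − 1545 − 1069 + 447 = 7293

7293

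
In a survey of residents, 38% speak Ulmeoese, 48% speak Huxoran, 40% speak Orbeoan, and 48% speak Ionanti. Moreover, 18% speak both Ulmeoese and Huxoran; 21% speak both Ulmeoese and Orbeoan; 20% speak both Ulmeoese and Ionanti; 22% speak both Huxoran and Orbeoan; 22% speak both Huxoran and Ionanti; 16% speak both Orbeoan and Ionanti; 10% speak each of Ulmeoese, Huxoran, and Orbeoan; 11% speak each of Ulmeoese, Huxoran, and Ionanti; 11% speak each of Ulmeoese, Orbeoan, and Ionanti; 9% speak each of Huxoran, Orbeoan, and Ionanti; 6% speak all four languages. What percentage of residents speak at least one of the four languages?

90%

P(at least one) = 38 + 48 + 40 + 48 − 18 − 21 − 20 − 22 − 22 − 16 + 10 + 11 + 11 + 9 − 6 = 90%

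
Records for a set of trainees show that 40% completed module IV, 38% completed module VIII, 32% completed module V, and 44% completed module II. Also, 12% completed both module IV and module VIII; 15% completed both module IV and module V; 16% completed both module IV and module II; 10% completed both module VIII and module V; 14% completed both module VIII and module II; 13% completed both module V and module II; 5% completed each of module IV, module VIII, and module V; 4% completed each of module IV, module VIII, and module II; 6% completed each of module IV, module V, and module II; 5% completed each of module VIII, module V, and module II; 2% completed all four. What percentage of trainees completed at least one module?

92%

Using inclusion–exclusion:
P(union) = 40 + 38 + 32 + 44 − 12 − 15 − 16 − 10 − 14 − 13 + 5 + 4 + 6 + 5 − 2 = 92%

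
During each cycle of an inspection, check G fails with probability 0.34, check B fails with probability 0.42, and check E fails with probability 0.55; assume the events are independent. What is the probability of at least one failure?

0.82774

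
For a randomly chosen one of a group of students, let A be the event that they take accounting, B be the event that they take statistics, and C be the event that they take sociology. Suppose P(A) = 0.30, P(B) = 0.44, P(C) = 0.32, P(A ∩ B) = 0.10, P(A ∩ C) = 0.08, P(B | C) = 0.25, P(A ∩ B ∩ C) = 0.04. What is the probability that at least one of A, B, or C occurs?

0.84

P(B ∩ C) = P(C)·P(B|C) = 0.32 × 0.25 = 0.08
Inclusion–exclusion gives
P(A ∪ B ∪ C) = 0.30 + 0.44 + 0.32 − 0.10 − 0.08 − 0.08 + 0.04 = 0.84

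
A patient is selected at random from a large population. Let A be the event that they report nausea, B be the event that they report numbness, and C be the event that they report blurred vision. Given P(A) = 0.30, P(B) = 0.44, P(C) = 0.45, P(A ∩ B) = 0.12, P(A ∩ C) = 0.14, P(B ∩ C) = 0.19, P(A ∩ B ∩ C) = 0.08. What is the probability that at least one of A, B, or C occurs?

0.82

P(A ∪ B ∪ C) = 0.30 + 0.44 + 0.45 − 0.12 − 0.14 − 0.19 + 0.08 = 0.82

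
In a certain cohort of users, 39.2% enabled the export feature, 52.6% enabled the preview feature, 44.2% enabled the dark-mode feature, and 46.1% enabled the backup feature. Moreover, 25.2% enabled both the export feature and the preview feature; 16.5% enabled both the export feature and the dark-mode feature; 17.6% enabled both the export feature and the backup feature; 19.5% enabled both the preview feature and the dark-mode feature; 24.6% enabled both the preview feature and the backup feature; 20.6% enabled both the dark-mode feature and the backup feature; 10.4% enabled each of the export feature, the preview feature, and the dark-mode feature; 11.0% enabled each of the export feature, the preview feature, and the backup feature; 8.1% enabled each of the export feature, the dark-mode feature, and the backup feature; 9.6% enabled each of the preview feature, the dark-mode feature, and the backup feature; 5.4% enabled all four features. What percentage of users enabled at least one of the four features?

Inclusion–exclusion gives
P(≥1) = 39.2 + 52.6 + 44.2 + 46.1 − 25.2 − 16.5 − 17.6 − 19.5 − 24.6 − 20.6 + 10.4 + 11.0 + 8.1 + 9.6 − 5.4 = 91.8%

91.8%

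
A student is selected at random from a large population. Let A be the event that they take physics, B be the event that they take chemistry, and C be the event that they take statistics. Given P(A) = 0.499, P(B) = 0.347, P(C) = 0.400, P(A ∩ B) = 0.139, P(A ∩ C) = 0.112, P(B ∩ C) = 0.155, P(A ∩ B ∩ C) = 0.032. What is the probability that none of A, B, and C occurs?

By inclusion–exclusion:
P(A ∪ B ∪ C) = 0.499 + 0.347 + 0.400 − 0.139 − 0.112 − 0.155 + 0.032 = 0.872
P(none) = 1 − 0.872 = 0.128

0.128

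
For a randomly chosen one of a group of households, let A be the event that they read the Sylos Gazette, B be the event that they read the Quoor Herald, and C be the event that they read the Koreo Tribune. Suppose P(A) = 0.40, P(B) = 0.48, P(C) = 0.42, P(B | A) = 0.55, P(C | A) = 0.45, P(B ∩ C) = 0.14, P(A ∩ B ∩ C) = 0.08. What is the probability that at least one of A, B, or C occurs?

0.84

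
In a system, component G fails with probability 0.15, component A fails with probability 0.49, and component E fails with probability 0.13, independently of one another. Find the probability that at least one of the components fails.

0.622855

P(none) = (1 − 0.15) × (1 − 0.49) × (1 − 0.13) = 0.85 × 0.51 × 0.87 = 0.377145
P(at least one) = 1 − 0.377145 = 0.622855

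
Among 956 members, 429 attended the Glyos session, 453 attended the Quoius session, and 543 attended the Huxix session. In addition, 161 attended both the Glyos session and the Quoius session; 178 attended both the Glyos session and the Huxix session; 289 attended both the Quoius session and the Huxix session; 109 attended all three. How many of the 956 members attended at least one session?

Using inclusion–exclusion:
|union| = 429 + 453 + 543 − 161 − 178 − 289 + 109 = 906

906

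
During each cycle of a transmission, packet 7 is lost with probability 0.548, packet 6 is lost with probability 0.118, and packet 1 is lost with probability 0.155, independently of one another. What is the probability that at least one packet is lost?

P(none) = (1 − 0.548) × (1 − 0.118) × (1 − 0.155) = 0.452 × 0.882 × 0.845 = 0.33687108
P(at least one) = 1 − 0.33687108 = 0.66312892

0.66312892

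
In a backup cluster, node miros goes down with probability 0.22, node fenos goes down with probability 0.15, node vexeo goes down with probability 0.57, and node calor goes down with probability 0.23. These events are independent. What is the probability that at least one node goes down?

P(none) = (1 − 0.22) × (1 − 0.15) × (1 − 0.57) × (1 − 0.23) = 0.78 × 0.85 × 0.43 × 0.77 = 0.2195193
P(at least one) = 1 − 0.2195193 = 0.7804807

0.7804807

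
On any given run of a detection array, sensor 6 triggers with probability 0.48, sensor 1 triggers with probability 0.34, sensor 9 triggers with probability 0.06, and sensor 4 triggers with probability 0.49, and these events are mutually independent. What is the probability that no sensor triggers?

0.16453008

Since the events are independent, P(none) is the product of the individual non-occurrence probabilities.
P(none) = (1 − 0.48) × (1 − 0.34) × (1 − 0.06) × (1 − 0.49) = 0.52 × 0.66 × 0.94 × 0.51 = 0.16453008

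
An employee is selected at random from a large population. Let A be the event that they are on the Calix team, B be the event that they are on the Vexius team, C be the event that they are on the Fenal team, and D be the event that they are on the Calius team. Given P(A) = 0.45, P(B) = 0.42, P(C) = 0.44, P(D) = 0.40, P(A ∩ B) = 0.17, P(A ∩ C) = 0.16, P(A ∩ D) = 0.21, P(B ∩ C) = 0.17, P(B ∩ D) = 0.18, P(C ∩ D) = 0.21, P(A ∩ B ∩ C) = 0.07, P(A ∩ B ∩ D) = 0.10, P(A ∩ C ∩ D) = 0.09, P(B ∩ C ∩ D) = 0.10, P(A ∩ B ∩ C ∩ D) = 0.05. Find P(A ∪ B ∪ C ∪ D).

P(A ∪ B ∪ C ∪ D) = 0.45 + 0.42 + 0.44 + 0.40 − 0.17 − 0.16 − 0.21 − 0.17 − 0.18 − 0.21 + 0.07 + 0.10 + 0.09 + 0.10 − 0.05 = 0.92

0.92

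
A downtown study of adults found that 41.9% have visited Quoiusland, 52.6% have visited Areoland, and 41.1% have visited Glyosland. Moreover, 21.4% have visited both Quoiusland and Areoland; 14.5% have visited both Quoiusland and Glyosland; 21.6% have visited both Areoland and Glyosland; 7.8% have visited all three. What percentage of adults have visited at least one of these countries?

85.9%

By inclusion-exclusion,
P(union) = 41.9 + 52.6 + 41.1 − 21.4 − 14.5 − 21.6 + 7.8 = 85.9%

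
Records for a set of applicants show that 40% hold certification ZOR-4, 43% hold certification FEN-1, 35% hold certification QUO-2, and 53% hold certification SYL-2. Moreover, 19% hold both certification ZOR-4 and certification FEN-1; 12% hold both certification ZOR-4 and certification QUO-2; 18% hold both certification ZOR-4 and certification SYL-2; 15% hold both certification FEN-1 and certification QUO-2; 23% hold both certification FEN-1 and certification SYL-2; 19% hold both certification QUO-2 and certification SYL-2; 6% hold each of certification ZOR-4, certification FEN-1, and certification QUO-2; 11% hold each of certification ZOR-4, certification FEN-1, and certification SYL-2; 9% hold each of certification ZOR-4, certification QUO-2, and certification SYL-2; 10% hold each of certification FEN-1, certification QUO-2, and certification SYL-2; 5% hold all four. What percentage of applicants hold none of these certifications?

Inclusion–exclusion gives
P(union) = 40 + 43 + 35 + 53 − 19 − 12 − 18 − 15 − 23 − 19 + 6 + 11 + 9 + 10 − 5 = 96%
P(none) = 100% − 96% = 4%

4%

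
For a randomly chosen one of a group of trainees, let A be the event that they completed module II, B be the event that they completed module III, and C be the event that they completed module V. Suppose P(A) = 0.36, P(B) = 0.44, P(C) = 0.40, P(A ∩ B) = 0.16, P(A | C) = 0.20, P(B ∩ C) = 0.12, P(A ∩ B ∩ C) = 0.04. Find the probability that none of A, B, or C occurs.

0.12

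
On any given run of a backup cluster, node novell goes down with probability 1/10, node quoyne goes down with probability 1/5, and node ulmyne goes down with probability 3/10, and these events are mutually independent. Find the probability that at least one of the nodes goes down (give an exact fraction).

P(none) = (1 − 1/10) × (1 − 1/5) × (1 − 3/10) = 9/10 × 4/5 × 7/10 = 63/125
P(at least one) = 1 − 63/125 = 62/125

62/125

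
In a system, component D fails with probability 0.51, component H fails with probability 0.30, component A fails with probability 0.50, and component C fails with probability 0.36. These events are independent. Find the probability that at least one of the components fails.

P(none) = (1 − 0.51) × (1 − 0.30) × (1 − 0.50) × (1 − 0.36) = 0.49 × 0.70 × 0.50 × 0.64 = 0.10976
P(at least one) = 1 − 0.10976 = 0.89024

0.89024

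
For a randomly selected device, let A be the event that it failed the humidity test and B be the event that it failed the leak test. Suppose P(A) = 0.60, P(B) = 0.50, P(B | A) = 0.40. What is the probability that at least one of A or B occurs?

P(A ∩ B) = P(A)·P(B|A) = 0.60 × 0.40 = 0.24
By inclusion-exclusion,
P(A ∪ B) = 0.60 + 0.50 − 0.24 = 0.86

0.86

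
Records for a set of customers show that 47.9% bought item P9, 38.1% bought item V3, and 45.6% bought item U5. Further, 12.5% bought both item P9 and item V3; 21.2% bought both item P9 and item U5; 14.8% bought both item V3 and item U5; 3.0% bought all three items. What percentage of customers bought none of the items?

13.9%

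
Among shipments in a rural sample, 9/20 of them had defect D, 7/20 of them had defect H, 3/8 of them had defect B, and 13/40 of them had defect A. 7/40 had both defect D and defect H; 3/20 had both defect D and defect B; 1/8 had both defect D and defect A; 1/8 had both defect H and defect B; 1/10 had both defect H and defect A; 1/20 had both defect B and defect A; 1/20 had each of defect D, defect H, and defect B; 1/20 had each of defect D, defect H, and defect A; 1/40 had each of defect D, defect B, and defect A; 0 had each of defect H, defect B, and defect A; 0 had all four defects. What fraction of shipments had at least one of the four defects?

P(at least one) = 9/20 + 7/20 + 3/8 + 13/40 − 7/40 − 3/20 − 1/8 − 1/8 − 1/10 − 1/20 + 1/20 + 1/20 + 1/40 + 0 − 0 = 9/10

9/10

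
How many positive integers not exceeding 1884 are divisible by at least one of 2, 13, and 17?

1065

942 + 144 + 110 − 72 − 55 − 8 + 4 = 1065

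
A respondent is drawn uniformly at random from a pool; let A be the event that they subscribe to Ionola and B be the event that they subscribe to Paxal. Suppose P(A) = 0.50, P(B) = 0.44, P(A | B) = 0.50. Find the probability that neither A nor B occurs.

0.28

P(A ∩ B) = P(B)·P(A|B) = 0.44 × 0.50 = 0.22
P(A ∪ B) = 0.50 + 0.44 − 0.22 = 0.72
P(none) = 1 − 0.72 = 0.28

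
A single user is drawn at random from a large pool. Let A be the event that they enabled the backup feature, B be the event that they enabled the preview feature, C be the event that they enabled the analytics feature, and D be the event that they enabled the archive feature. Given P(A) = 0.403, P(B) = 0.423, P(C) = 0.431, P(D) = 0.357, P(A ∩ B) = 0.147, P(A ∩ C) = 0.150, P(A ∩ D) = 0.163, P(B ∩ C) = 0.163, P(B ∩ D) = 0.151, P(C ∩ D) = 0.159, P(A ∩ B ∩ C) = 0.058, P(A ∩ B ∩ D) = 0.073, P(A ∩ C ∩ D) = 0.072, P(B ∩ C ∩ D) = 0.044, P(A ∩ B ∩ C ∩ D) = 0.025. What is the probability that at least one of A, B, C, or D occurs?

0.903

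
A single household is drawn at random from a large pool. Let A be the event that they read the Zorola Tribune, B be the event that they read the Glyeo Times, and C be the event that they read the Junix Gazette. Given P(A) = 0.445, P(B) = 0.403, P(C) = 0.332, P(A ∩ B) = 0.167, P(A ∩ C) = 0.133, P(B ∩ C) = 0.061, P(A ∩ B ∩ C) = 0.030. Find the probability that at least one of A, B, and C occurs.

0.849

By inclusion-exclusion,
P(A ∪ B ∪ C) = 0.445 + 0.403 + 0.332 − 0.167 − 0.133 − 0.061 + 0.030 = 0.849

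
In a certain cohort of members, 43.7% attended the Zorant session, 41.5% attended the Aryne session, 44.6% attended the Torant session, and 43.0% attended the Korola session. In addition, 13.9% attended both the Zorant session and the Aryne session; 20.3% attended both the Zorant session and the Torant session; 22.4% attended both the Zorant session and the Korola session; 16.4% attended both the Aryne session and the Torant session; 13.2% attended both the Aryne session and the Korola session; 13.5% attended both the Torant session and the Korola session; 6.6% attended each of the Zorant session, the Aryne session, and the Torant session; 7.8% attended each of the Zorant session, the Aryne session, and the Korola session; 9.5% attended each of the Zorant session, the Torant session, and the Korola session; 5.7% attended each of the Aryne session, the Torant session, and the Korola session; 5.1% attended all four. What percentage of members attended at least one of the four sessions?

97.6%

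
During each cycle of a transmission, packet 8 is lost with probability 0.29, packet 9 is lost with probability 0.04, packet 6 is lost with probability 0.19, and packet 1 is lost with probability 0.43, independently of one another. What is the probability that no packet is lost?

P(none) = (1 − 0.29) × (1 − 0.04) × (1 − 0.19) × (1 − 0.43) = 0.71 × 0.96 × 0.81 × 0.57 = 0.31469472

0.31469472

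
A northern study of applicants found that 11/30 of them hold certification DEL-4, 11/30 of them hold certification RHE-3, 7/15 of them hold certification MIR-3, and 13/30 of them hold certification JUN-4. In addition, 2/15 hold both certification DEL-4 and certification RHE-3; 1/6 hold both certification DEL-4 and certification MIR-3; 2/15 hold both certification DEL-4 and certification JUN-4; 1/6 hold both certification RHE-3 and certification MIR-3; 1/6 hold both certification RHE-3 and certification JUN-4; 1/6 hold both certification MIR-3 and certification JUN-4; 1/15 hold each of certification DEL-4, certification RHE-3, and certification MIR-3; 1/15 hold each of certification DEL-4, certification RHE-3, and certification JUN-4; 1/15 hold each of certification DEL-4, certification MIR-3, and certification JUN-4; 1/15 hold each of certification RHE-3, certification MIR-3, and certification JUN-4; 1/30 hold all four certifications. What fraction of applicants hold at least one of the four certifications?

14/15

Using inclusion–exclusion:
P(union) = 11/30 + 11/30 + 7/15 + 13/30 − 2/15 − 1/6 − 2/15 − 1/6 − 1/6 − 1/6 + 1/15 + 1/15 + 1/15 + 1/15 − 1/30 = 14/15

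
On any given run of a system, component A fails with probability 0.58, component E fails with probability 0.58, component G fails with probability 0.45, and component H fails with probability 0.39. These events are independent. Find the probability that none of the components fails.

Independence gives P(none) = ∏(1 − pᵢ).
P(none) = (1 − 0.58) × (1 − 0.58) × (1 − 0.45) × (1 − 0.39) = 0.42 × 0.42 × 0.55 × 0.61 = 0.0591822

0.0591822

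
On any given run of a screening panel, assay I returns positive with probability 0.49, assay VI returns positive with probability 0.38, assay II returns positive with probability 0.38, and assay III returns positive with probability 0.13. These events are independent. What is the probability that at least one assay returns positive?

Since the events are independent, P(none) is the product of the individual non-occurrence probabilities.
P(none) = (1 − 0.49) × (1 − 0.38) × (1 − 0.38) × (1 − 0.13) = 0.51 × 0.62 × 0.62 × 0.87 = 0.17055828
P(at least one) = 1 − 0.17055828 = 0.82944172

0.82944172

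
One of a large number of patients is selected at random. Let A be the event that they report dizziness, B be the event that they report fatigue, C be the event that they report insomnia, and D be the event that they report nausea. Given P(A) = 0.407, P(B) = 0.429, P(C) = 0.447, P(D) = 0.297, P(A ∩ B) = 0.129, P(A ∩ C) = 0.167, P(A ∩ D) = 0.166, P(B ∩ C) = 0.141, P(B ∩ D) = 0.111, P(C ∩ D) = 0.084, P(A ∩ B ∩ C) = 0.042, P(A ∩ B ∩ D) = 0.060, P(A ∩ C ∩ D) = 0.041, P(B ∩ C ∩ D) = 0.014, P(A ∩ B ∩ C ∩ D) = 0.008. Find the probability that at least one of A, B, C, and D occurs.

0.931

By inclusion-exclusion,
P(A ∪ B ∪ C ∪ D) = 0.407 + 0.429 + 0.447 + 0.297 − 0.129 − 0.167 − 0.166 − 0.141 − 0.111 − 0.084 + 0.042 + 0.060 + 0.041 + 0.014 − 0.008 = 0.931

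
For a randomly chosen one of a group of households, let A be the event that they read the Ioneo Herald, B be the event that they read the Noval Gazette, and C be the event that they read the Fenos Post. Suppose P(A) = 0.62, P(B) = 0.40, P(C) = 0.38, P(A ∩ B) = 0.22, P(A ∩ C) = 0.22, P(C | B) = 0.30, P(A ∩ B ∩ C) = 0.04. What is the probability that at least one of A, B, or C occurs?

0.88

P(B ∩ C) = P(B)·P(C|B) = 0.40 × 0.30 = 0.12
Using inclusion–exclusion:
P(A ∪ B ∪ C) = 0.62 + 0.40 + 0.38 − 0.22 − 0.22 − 0.12 + 0.04 = 0.88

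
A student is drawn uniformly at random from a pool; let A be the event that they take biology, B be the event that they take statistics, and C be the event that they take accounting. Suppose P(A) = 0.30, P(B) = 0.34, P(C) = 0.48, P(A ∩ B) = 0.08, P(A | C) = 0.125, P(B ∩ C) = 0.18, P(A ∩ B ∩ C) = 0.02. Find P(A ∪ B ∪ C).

0.82

P(A ∩ C) = P(C)·P(A|C) = 0.48 × 0.125 = 0.06
Apply inclusion-exclusion:
P(A ∪ B ∪ C) = 0.30 + 0.34 + 0.48 − 0.08 − 0.06 − 0.18 + 0.02 = 0.82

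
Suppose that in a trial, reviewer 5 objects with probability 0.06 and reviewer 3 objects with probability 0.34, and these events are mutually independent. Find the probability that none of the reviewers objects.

0.6204

P(none) = (1 − 0.06) × (1 − 0.34) = 0.94 × 0.66 = 0.6204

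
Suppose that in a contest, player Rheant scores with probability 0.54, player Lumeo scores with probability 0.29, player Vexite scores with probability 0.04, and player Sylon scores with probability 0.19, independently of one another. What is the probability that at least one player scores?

0.74603584

P(none) = (1 − 0.54) × (1 − 0.29) × (1 − 0.04) × (1 − 0.19) = 0.46 × 0.71 × 0.96 × 0.81 = 0.25396416
P(at least one) = 1 − 0.25396416 = 0.74603584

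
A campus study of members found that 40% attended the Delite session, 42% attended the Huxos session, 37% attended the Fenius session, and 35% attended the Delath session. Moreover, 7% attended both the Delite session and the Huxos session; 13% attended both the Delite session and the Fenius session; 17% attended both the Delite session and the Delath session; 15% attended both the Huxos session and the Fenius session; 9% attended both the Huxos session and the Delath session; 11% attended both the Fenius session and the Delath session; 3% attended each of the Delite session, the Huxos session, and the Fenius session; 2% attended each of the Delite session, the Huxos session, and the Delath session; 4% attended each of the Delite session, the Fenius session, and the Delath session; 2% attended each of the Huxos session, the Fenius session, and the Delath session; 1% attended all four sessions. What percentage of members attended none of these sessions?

Apply inclusion-exclusion:
P(≥1) = 40 + 42 + 37 + 35 − 7 − 13 − 17 − 15 − 9 − 11 + 3 + 2 + 4 + 2 − 1 = 92%
P(none) = 100% − 92% = 8%

8%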